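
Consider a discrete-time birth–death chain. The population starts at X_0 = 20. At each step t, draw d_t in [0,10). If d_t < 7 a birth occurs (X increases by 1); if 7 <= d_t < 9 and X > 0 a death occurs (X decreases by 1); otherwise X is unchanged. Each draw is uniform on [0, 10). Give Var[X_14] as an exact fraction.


X can drop by at most 1 per step and X_0 = 20 > T = 14, so X_t >= 20 − t >= 6 > 0 for every t <= 14: the floor at 0 (the 'and X > 0' condition) never binds. Hence X_14 = X_0 + Σ_{t<14} Y_t with i.i.d. increments Y_t = y(d_t) ∈ {+1, −1, 0}.
Outcome values over d=0..9: [1, 1, 1, 1, 1, 1, 1, -1, -1, 0]
Σy = 5, Σy² = 9, M = 10
μ = 5/10 = 1/2,  σ² = 9/10 − (1/2)² = 13/20
Independent increments: Var[X_14] = 14·σ² = 14·(13/20) = 91/10

91/10


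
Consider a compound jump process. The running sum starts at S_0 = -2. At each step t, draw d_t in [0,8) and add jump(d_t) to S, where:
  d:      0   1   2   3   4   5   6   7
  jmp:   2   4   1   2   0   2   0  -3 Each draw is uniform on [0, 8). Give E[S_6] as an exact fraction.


4

Outcome values over d=0..7: [2, 4, 1, 2, 0, 2, 0, -3]
Σy = 8, Σy² = 38, M = 8
μ = 8/8 = 1,  σ² = 38/8 − (1)² = 15/4
E[S_6] = -2 + 6·(1) = 4


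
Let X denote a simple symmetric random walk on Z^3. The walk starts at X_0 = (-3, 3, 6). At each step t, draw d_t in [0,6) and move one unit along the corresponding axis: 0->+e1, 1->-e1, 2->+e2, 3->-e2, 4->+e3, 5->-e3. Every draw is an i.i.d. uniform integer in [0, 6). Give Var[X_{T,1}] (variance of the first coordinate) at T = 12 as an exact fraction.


Outcome values over d=0..5: [1, -1, 0, 0, 0, 0]
Σy = 0, Σy² = 2, M = 6
μ = 0/6 = 0,  σ² = 2/6 − (0)² = 1/3
Independent increments: Var[X_12] = 12·σ² = 12·(1/3) = 4

4


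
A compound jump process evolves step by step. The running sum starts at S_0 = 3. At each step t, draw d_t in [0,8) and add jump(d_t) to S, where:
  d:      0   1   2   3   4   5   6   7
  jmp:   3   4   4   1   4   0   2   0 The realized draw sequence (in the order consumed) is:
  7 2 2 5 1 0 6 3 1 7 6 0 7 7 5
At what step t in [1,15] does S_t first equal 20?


t=0: S=3, d=7, jump=0, S_1=3
t=1: S=3, d=2, jump=4, S_2=7
t=2: S=7, d=2, jump=4, S_3=11
t=3: S=11, d=5, jump=0, S_4=11
t=4: S=11, d=1, jump=4, S_5=15
t=5: S=15, d=0, jump=3, S_6=18
t=6: S=18, d=6, jump=2, S_7=20
t=7: S=20, d=3, jump=1, S_8=21
t=8: S=21, d=1, jump=4, S_9=25
t=9: S=25, d=7, jump=0, S_10=25
t=10: S=25, d=6, jump=2, S_11=27
t=11: S=27, d=0, jump=3, S_12=30
t=12: S=30, d=7, jump=0, S_13=30
t=13: S=30, d=7, jump=0, S_14=30
t=14: S=30, d=5, jump=0, S_15=30

7


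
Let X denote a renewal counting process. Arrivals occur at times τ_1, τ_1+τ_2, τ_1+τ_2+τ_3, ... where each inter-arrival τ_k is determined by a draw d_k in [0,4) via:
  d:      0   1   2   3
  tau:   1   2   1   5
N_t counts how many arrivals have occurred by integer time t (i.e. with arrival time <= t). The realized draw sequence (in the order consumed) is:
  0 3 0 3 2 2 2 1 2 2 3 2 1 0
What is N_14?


6

draw d_1=0: τ_1=1, arrival time A_1=1
draw d_2=3: τ_2=5, arrival time A_2=6
draw d_3=0: τ_3=1, arrival time A_3=7
draw d_4=3: τ_4=5, arrival time A_4=12
draw d_5=2: τ_5=1, arrival time A_5=13
draw d_6=2: τ_6=1, arrival time A_6=14
draw d_7=2: τ_7=1, arrival time A_7=15
draw d_8=1: τ_8=2, arrival time A_8=17
draw d_9=2: τ_9=1, arrival time A_9=18
draw d_10=2: τ_10=1, arrival time A_10=19
draw d_11=3: τ_11=5, arrival time A_11=24
draw d_12=2: τ_12=1, arrival time A_12=25
draw d_13=1: τ_13=2, arrival time A_13=27
draw d_14=0: τ_14=1, arrival time A_14=28
N_t over t=0..14: 0:0 1:1 2:1 3:1 4:1 5:1 6:2 7:3 8:3 9:3 10:3 11:3 12:4 13:5 14:6


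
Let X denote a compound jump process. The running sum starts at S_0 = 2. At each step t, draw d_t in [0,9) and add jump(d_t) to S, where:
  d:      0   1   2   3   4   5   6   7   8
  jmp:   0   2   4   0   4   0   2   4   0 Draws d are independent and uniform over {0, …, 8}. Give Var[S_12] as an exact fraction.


992/27

Outcome values over d=0..8: [0, 2, 4, 0, 4, 0, 2, 4, 0]
Σy = 16, Σy² = 56, M = 9
μ = 16/9 = 16/9,  σ² = 56/9 − (16/9)² = 248/81
Independent increments: Var[S_12] = 12·σ² = 12·(248/81) = 992/27


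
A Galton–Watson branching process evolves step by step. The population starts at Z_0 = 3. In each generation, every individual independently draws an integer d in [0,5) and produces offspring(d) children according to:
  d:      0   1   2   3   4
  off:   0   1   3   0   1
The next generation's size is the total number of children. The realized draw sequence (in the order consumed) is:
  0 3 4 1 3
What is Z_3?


0

gen 0: Z_0=3, draws=[0, 3, 4], offspring=[0, 0, 1], Z_1=1
gen 1: Z_1=1, draws=[1], offspring=[1], Z_2=1
gen 2: Z_2=1, draws=[3], offspring=[0], Z_3=0


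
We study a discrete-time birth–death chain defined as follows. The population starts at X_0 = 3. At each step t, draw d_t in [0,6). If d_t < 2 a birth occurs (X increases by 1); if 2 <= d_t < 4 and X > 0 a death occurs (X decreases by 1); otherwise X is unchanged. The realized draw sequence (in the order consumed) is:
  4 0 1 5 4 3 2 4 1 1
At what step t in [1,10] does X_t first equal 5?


t=0: X=3, d=4 → hold, X_1=3
t=1: X=3, d=0 → birth, X_2=4
t=2: X=4, d=1 → birth, X_3=5
t=3: X=5, d=5 → hold, X_4=5
t=4: X=5, d=4 → hold, X_5=5
t=5: X=5, d=3 → death, X_6=4
t=6: X=4, d=2 → death, X_7=3
t=7: X=3, d=4 → hold, X_8=3
t=8: X=3, d=1 → birth, X_9=4
t=9: X=4, d=1 → birth, X_10=5

3


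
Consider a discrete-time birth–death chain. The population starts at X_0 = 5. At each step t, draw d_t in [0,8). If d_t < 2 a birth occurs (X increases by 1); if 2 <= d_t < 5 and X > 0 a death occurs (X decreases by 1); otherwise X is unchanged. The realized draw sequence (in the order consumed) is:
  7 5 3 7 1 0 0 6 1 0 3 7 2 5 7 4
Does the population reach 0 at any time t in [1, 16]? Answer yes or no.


t=0: X=5, d=7 → hold, X_1=5
t=1: X=5, d=5 → hold, X_2=5
t=2: X=5, d=3 → death, X_3=4
t=3: X=4, d=7 → hold, X_4=4
t=4: X=4, d=1 → birth, X_5=5
t=5: X=5, d=0 → birth, X_6=6
t=6: X=6, d=0 → birth, X_7=7
t=7: X=7, d=6 → hold, X_8=7
t=8: X=7, d=1 → birth, X_9=8
t=9: X=8, d=0 → birth, X_10=9
t=10: X=9, d=3 → death, X_11=8
t=11: X=8, d=7 → hold, X_12=8
t=12: X=8, d=2 → death, X_13=7
t=13: X=7, d=5 → hold, X_14=7
t=14: X=7, d=7 → hold, X_15=7
t=15: X=7, d=4 → death, X_16=6

no


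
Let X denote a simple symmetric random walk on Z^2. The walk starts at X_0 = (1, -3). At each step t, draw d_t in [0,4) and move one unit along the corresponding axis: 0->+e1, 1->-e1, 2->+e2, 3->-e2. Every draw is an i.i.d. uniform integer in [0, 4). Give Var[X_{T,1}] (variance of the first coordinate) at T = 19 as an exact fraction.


19/2

Outcome values over d=0..3: [1, -1, 0, 0]
Σy = 0, Σy² = 2, M = 4
μ = 0/4 = 0,  σ² = 2/4 − (0)² = 1/2
Independent increments: Var[X_19] = 19·σ² = 19·(1/2) = 19/2


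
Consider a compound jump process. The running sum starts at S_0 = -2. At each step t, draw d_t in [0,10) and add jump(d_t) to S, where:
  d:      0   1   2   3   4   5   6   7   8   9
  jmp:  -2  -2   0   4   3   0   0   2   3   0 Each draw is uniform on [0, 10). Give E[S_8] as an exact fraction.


Outcome values over d=0..9: [-2, -2, 0, 4, 3, 0, 0, 2, 3, 0]
Σy = 8, Σy² = 46, M = 10
μ = 8/10 = 4/5,  σ² = 46/10 − (4/5)² = 99/25
E[S_8] = -2 + 8·(4/5) = 22/5

22/5


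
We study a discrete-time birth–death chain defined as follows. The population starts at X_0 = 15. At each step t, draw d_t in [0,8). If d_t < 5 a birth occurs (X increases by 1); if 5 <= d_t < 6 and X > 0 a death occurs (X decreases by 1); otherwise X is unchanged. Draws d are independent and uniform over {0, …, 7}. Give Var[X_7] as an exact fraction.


X can drop by at most 1 per step and X_0 = 15 > T = 7, so X_t >= 15 − t >= 8 > 0 for every t <= 7: the floor at 0 (the 'and X > 0' condition) never binds. Hence X_7 = X_0 + Σ_{t<7} Y_t with i.i.d. increments Y_t = y(d_t) ∈ {+1, −1, 0}.
Outcome values over d=0..7: [1, 1, 1, 1, 1, -1, 0, 0]
Σy = 4, Σy² = 6, M = 8
μ = 4/8 = 1/2,  σ² = 6/8 − (1/2)² = 1/2
Independent increments: Var[X_7] = 7·σ² = 7·(1/2) = 7/2

7/2


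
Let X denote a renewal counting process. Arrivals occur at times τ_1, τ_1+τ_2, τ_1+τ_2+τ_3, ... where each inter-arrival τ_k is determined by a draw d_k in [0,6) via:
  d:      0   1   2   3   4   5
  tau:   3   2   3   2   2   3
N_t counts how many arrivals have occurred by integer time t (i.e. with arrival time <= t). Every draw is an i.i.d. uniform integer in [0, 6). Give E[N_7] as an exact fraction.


Inter-arrival values over d=0..5: [3, 2, 3, 2, 2, 3]
Each d has probability 1/6, so the pmf of τ is: f(2) = 1/2, f(3) = 1/2
Renewal equation for m(n) = E[N_n]: condition on τ_1 = k (if k <= n, one arrival plus a fresh copy on the remaining n−k steps): m(n) = F(n) + Σ_{k<=n} f(k)·m(n−k), where F(n) = P(τ <= n) and m(0) = 0
m(1) = F(1) = 0
m(2) = F(2) = 1/2
m(3) = F(3) = 1
m(4) = F(4) + f(2)·m(2) = 1 + 1/2·1/2 = 5/4
m(5) = F(5) + f(2)·m(3) + f(3)·m(2) = 1 + 1/2·1 + 1/2·1/2 = 7/4
m(6) = F(6) + f(2)·m(4) + f(3)·m(3) = 1 + 1/2·5/4 + 1/2·1 = 17/8
m(7) = F(7) + f(2)·m(5) + f(3)·m(4) = 1 + 1/2·7/4 + 1/2·5/4 = 5/2
E[N_7] = m(7) = 5/2

5/2


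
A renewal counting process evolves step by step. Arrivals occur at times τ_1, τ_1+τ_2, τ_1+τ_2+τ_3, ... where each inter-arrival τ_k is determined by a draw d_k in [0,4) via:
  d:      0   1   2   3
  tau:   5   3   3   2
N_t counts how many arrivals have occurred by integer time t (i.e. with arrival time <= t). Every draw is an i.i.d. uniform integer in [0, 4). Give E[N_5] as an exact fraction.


Inter-arrival values over d=0..3: [5, 3, 3, 2]
Each d has probability 1/4, so the pmf of τ is: f(2) = 1/4, f(3) = 1/2, f(5) = 1/4
Renewal equation for m(n) = E[N_n]: condition on τ_1 = k (if k <= n, one arrival plus a fresh copy on the remaining n−k steps): m(n) = F(n) + Σ_{k<=n} f(k)·m(n−k), where F(n) = P(τ <= n) and m(0) = 0
m(1) = F(1) = 0
m(2) = F(2) = 1/4
m(3) = F(3) = 3/4
m(4) = F(4) + f(2)·m(2) = 3/4 + 1/4·1/4 = 13/16
m(5) = F(5) + f(2)·m(3) + f(3)·m(2) = 1 + 1/4·3/4 + 1/2·1/4 = 21/16
E[N_5] = m(5) = 21/16

21/16


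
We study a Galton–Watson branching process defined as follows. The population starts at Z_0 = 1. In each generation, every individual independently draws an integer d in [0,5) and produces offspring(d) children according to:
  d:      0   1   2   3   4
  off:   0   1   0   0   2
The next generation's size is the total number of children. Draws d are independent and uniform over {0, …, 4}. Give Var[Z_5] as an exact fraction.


Outcome values over d=0..4: [0, 1, 0, 0, 2]
Σy = 3, Σy² = 5, M = 5
μ = 3/5 = 3/5,  σ² = 5/5 − (3/5)² = 16/25
V_0 = 0, E_0 = 1
V_1 = 16/25·E_0 + (3/5)²·V_0 = 16/25;  E_1 = 3/5
V_2 = 16/25·E_1 + (3/5)²·V_1 = 384/625;  E_2 = 9/25
V_3 = 16/25·E_2 + (3/5)²·V_2 = 7056/15625;  E_3 = 27/125
V_4 = 16/25·E_3 + (3/5)²·V_3 = 117504/390625;  E_4 = 81/625
V_5 = 16/25·E_4 + (3/5)²·V_4 = 1867536/9765625;  E_5 = 243/3125

1867536/9765625


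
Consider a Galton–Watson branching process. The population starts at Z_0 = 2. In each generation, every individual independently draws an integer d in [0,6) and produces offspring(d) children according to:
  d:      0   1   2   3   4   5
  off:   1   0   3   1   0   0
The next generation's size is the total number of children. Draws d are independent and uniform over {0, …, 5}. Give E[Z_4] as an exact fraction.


625/648

Outcome values over d=0..5: [1, 0, 3, 1, 0, 0]
Σy = 5, Σy² = 11, M = 6
μ = 5/6 = 5/6,  σ² = 11/6 − (5/6)² = 41/36
E[Z_0] = 2
E[Z_1] = 5/6·E[Z_0] = 5/3
E[Z_2] = 5/6·E[Z_1] = 25/18
E[Z_3] = 5/6·E[Z_2] = 125/108
E[Z_4] = 5/6·E[Z_3] = 625/648


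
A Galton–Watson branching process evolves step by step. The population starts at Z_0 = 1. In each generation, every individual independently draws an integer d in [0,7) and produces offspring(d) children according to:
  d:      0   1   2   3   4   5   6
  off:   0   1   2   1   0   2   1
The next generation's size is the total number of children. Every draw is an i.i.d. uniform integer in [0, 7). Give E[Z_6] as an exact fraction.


1

Outcome values over d=0..6: [0, 1, 2, 1, 0, 2, 1]
Σy = 7, Σy² = 11, M = 7
μ = 7/7 = 1,  σ² = 11/7 − (1)² = 4/7
E[Z_0] = 1
E[Z_1] = 1·E[Z_0] = 1
E[Z_2] = 1·E[Z_1] = 1
E[Z_3] = 1·E[Z_2] = 1
E[Z_4] = 1·E[Z_3] = 1
E[Z_5] = 1·E[Z_4] = 1
E[Z_6] = 1·E[Z_5] = 1


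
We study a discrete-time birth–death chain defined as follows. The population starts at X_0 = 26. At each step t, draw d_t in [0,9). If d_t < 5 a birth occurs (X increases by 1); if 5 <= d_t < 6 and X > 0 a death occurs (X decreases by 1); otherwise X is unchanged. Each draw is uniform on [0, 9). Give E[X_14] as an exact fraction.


290/9

X can drop by at most 1 per step and X_0 = 26 > T = 14, so X_t >= 26 − t >= 12 > 0 for every t <= 14: the floor at 0 (the 'and X > 0' condition) never binds. Hence X_14 = X_0 + Σ_{t<14} Y_t with i.i.d. increments Y_t = y(d_t) ∈ {+1, −1, 0}.
Outcome values over d=0..8: [1, 1, 1, 1, 1, -1, 0, 0, 0]
Σy = 4, Σy² = 6, M = 9
μ = 4/9 = 4/9,  σ² = 6/9 − (4/9)² = 38/81
E[X_14] = 26 + 14·(4/9) = 290/9


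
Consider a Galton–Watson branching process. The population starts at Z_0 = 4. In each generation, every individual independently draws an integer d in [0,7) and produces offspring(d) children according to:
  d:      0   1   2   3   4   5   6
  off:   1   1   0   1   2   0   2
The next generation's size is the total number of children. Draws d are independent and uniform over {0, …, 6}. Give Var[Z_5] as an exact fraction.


80/7

Outcome values over d=0..6: [1, 1, 0, 1, 2, 0, 2]
Σy = 7, Σy² = 11, M = 7
μ = 7/7 = 1,  σ² = 11/7 − (1)² = 4/7
V_0 = 0, E_0 = 4
V_1 = 4/7·E_0 + (1)²·V_0 = 16/7;  E_1 = 4
V_2 = 4/7·E_1 + (1)²·V_1 = 32/7;  E_2 = 4
V_3 = 4/7·E_2 + (1)²·V_2 = 48/7;  E_3 = 4
V_4 = 4/7·E_3 + (1)²·V_3 = 64/7;  E_4 = 4
V_5 = 4/7·E_4 + (1)²·V_4 = 80/7;  E_5 = 4


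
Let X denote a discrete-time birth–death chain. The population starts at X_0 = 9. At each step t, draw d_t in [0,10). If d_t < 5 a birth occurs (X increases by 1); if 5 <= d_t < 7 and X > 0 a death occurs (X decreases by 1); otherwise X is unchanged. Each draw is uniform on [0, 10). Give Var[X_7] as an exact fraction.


X can drop by at most 1 per step and X_0 = 9 > T = 7, so X_t >= 9 − t >= 2 > 0 for every t <= 7: the floor at 0 (the 'and X > 0' condition) never binds. Hence X_7 = X_0 + Σ_{t<7} Y_t with i.i.d. increments Y_t = y(d_t) ∈ {+1, −1, 0}.
Outcome values over d=0..9: [1, 1, 1, 1, 1, -1, -1, 0, 0, 0]
Σy = 3, Σy² = 7, M = 10
μ = 3/10 = 3/10,  σ² = 7/10 − (3/10)² = 61/100
Independent increments: Var[X_7] = 7·σ² = 7·(61/100) = 427/100

427/100


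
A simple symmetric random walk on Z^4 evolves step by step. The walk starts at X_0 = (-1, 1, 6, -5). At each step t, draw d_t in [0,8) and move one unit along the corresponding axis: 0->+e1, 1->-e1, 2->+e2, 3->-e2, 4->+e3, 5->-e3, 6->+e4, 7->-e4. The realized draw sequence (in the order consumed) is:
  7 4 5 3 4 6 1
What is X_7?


t=0: X=(-1, 1, 6, -5), d=7 → -e4, X_1=(-1, 1, 6, -6)
t=1: X=(-1, 1, 6, -6), d=4 → +e3, X_2=(-1, 1, 7, -6)
t=2: X=(-1, 1, 7, -6), d=5 → -e3, X_3=(-1, 1, 6, -6)
t=3: X=(-1, 1, 6, -6), d=3 → -e2, X_4=(-1, 0, 6, -6)
t=4: X=(-1, 0, 6, -6), d=4 → +e3, X_5=(-1, 0, 7, -6)
t=5: X=(-1, 0, 7, -6), d=6 → +e4, X_6=(-1, 0, 7, -5)
t=6: X=(-1, 0, 7, -5), d=1 → -e1, X_7=(-2, 0, 7, -5)

(-2, 0, 7, -5)


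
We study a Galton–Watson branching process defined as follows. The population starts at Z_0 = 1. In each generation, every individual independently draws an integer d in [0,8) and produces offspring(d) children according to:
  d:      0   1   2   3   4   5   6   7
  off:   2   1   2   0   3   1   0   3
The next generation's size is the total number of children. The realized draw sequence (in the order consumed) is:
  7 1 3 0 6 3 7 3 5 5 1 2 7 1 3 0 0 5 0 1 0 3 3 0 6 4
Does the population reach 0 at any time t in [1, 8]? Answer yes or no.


gen 0: Z_0=1, draws=[7], offspring=[3], Z_1=3
gen 1: Z_1=3, draws=[1, 3, 0], offspring=[1, 0, 2], Z_2=3
gen 2: Z_2=3, draws=[6, 3, 7], offspring=[0, 0, 3], Z_3=3
gen 3: Z_3=3, draws=[3, 5, 5], offspring=[0, 1, 1], Z_4=2
gen 4: Z_4=2, draws=[1, 2], offspring=[1, 2], Z_5=3
gen 5: Z_5=3, draws=[7, 1, 3], offspring=[3, 1, 0], Z_6=4
gen 6: Z_6=4, draws=[0, 0, 5, 0], offspring=[2, 2, 1, 2], Z_7=7
gen 7: Z_7=7, draws=[1, 0, 3, 3, 0, 6, 4], offspring=[1, 2, 0, 0, 2, 0, 3], Z_8=8

no


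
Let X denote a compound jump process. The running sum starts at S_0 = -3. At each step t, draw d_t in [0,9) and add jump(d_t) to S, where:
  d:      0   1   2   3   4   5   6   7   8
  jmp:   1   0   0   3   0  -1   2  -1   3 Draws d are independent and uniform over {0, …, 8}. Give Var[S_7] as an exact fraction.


1232/81

Outcome values over d=0..8: [1, 0, 0, 3, 0, -1, 2, -1, 3]
Σy = 7, Σy² = 25, M = 9
μ = 7/9 = 7/9,  σ² = 25/9 − (7/9)² = 176/81
Independent increments: Var[S_7] = 7·σ² = 7·(176/81) = 1232/81


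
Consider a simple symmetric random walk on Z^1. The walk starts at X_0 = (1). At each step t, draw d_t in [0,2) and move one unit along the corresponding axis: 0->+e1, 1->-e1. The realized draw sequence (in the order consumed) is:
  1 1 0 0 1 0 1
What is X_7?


(0)

t=0: X=(1), d=1 → -e1, X_1=(0)
t=1: X=(0), d=1 → -e1, X_2=(-1)
t=2: X=(-1), d=0 → +e1, X_3=(0)
t=3: X=(0), d=0 → +e1, X_4=(1)
t=4: X=(1), d=1 → -e1, X_5=(0)
t=5: X=(0), d=0 → +e1, X_6=(1)
t=6: X=(1), d=1 → -e1, X_7=(0)


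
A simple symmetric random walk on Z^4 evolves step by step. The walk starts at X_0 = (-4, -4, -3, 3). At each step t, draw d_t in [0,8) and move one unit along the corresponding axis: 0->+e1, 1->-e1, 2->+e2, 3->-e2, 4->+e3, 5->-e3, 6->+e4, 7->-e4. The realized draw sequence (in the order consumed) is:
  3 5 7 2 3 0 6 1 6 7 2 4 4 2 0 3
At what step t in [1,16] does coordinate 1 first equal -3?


6

t=0: X=(-4, -4, -3, 3), d=3 → -e2, X_1=(-4, -5, -3, 3)
t=1: X=(-4, -5, -3, 3), d=5 → -e3, X_2=(-4, -5, -4, 3)
t=2: X=(-4, -5, -4, 3), d=7 → -e4, X_3=(-4, -5, -4, 2)
t=3: X=(-4, -5, -4, 2), d=2 → +e2, X_4=(-4, -4, -4, 2)
t=4: X=(-4, -4, -4, 2), d=3 → -e2, X_5=(-4, -5, -4, 2)
t=5: X=(-4, -5, -4, 2), d=0 → +e1, X_6=(-3, -5, -4, 2)
t=6: X=(-3, -5, -4, 2), d=6 → +e4, X_7=(-3, -5, -4, 3)
t=7: X=(-3, -5, -4, 3), d=1 → -e1, X_8=(-4, -5, -4, 3)
t=8: X=(-4, -5, -4, 3), d=6 → +e4, X_9=(-4, -5, -4, 4)
t=9: X=(-4, -5, -4, 4), d=7 → -e4, X_10=(-4, -5, -4, 3)
t=10: X=(-4, -5, -4, 3), d=2 → +e2, X_11=(-4, -4, -4, 3)
t=11: X=(-4, -4, -4, 3), d=4 → +e3, X_12=(-4, -4, -3, 3)
t=12: X=(-4, -4, -3, 3), d=4 → +e3, X_13=(-4, -4, -2, 3)
t=13: X=(-4, -4, -2, 3), d=2 → +e2, X_14=(-4, -3, -2, 3)
t=14: X=(-4, -3, -2, 3), d=0 → +e1, X_15=(-3, -3, -2, 3)
t=15: X=(-3, -3, -2, 3), d=3 → -e2, X_16=(-3, -4, -2, 3)


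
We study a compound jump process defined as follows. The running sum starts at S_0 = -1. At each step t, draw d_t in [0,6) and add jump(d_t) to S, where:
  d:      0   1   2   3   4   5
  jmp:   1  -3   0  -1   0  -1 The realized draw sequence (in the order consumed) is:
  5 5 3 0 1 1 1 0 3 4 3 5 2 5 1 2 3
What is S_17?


-19

t=0: S=-1, d=5, jump=-1, S_1=-2
t=1: S=-2, d=5, jump=-1, S_2=-3
t=2: S=-3, d=3, jump=-1, S_3=-4
t=3: S=-4, d=0, jump=1, S_4=-3
t=4: S=-3, d=1, jump=-3, S_5=-6
t=5: S=-6, d=1, jump=-3, S_6=-9
t=6: S=-9, d=1, jump=-3, S_7=-12
t=7: S=-12, d=0, jump=1, S_8=-11
t=8: S=-11, d=3, jump=-1, S_9=-12
t=9: S=-12, d=4, jump=0, S_10=-12
t=10: S=-12, d=3, jump=-1, S_11=-13
t=11: S=-13, d=5, jump=-1, S_12=-14
t=12: S=-14, d=2, jump=0, S_13=-14
t=13: S=-14, d=5, jump=-1, S_14=-15
t=14: S=-15, d=1, jump=-3, S_15=-18
t=15: S=-18, d=2, jump=0, S_16=-18
t=16: S=-18, d=3, jump=-1, S_17=-19


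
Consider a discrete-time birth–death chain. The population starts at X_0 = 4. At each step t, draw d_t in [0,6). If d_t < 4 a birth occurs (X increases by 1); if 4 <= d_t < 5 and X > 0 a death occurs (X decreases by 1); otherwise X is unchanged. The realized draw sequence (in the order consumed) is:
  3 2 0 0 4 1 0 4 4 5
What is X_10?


7

t=0: X=4, d=3 → birth, X_1=5
t=1: X=5, d=2 → birth, X_2=6
t=2: X=6, d=0 → birth, X_3=7
t=3: X=7, d=0 → birth, X_4=8
t=4: X=8, d=4 → death, X_5=7
t=5: X=7, d=1 → birth, X_6=8
t=6: X=8, d=0 → birth, X_7=9
t=7: X=9, d=4 → death, X_8=8
t=8: X=8, d=4 → death, X_9=7
t=9: X=7, d=5 → hold, X_10=7


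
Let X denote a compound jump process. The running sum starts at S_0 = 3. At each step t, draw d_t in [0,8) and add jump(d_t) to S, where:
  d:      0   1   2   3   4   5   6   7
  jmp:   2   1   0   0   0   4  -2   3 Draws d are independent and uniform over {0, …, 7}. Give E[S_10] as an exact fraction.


13

Outcome values over d=0..7: [2, 1, 0, 0, 0, 4, -2, 3]
Σy = 8, Σy² = 34, M = 8
μ = 8/8 = 1,  σ² = 34/8 − (1)² = 13/4
E[S_10] = 3 + 10·(1) = 13


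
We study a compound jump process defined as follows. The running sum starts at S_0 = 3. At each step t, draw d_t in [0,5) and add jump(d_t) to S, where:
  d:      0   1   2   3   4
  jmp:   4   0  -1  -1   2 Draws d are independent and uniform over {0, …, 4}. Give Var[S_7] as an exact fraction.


Outcome values over d=0..4: [4, 0, -1, -1, 2]
Σy = 4, Σy² = 22, M = 5
μ = 4/5 = 4/5,  σ² = 22/5 − (4/5)² = 94/25
Independent increments: Var[S_7] = 7·σ² = 7·(94/25) = 658/25

658/25


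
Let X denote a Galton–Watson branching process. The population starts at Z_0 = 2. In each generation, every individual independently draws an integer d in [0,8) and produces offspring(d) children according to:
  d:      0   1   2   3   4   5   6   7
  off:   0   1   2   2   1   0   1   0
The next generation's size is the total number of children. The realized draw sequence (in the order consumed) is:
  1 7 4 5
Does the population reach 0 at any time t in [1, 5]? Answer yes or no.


yes

gen 0: Z_0=2, draws=[1, 7], offspring=[1, 0], Z_1=1
gen 1: Z_1=1, draws=[4], offspring=[1], Z_2=1
gen 2: Z_2=1, draws=[5], offspring=[0], Z_3=0
gen 3: Z_3=0, draws=[], offspring=[], Z_4=0
gen 4: Z_4=0, draws=[], offspring=[], Z_5=0


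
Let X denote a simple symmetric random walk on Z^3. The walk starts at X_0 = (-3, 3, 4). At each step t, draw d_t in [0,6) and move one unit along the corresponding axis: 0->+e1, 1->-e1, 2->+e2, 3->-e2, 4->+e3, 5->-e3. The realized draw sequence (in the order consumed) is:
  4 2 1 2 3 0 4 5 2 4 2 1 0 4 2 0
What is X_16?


t=0: X=(-3, 3, 4), d=4 → +e3, X_1=(-3, 3, 5)
t=1: X=(-3, 3, 5), d=2 → +e2, X_2=(-3, 4, 5)
t=2: X=(-3, 4, 5), d=1 → -e1, X_3=(-4, 4, 5)
t=3: X=(-4, 4, 5), d=2 → +e2, X_4=(-4, 5, 5)
t=4: X=(-4, 5, 5), d=3 → -e2, X_5=(-4, 4, 5)
t=5: X=(-4, 4, 5), d=0 → +e1, X_6=(-3, 4, 5)
t=6: X=(-3, 4, 5), d=4 → +e3, X_7=(-3, 4, 6)
t=7: X=(-3, 4, 6), d=5 → -e3, X_8=(-3, 4, 5)
t=8: X=(-3, 4, 5), d=2 → +e2, X_9=(-3, 5, 5)
t=9: X=(-3, 5, 5), d=4 → +e3, X_10=(-3, 5, 6)
t=10: X=(-3, 5, 6), d=2 → +e2, X_11=(-3, 6, 6)
t=11: X=(-3, 6, 6), d=1 → -e1, X_12=(-4, 6, 6)
t=12: X=(-4, 6, 6), d=0 → +e1, X_13=(-3, 6, 6)
t=13: X=(-3, 6, 6), d=4 → +e3, X_14=(-3, 6, 7)
t=14: X=(-3, 6, 7), d=2 → +e2, X_15=(-3, 7, 7)
t=15: X=(-3, 7, 7), d=0 → +e1, X_16=(-2, 7, 7)

(-2, 7, 7)


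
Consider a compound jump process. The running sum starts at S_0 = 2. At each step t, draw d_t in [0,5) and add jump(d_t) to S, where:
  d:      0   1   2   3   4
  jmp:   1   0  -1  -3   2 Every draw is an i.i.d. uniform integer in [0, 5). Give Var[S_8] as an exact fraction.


Outcome values over d=0..4: [1, 0, -1, -3, 2]
Σy = -1, Σy² = 15, M = 5
μ = -1/5 = -1/5,  σ² = 15/5 − (-1/5)² = 74/25
Independent increments: Var[S_8] = 8·σ² = 8·(74/25) = 592/25

592/25


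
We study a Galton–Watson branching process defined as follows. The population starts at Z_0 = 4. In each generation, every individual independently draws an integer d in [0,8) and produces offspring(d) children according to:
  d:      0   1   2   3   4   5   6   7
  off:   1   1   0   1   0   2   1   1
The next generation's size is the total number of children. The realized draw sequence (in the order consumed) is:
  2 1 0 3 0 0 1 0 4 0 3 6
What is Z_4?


2

gen 0: Z_0=4, draws=[2, 1, 0, 3], offspring=[0, 1, 1, 1], Z_1=3
gen 1: Z_1=3, draws=[0, 0, 1], offspring=[1, 1, 1], Z_2=3
gen 2: Z_2=3, draws=[0, 4, 0], offspring=[1, 0, 1], Z_3=2
gen 3: Z_3=2, draws=[3, 6], offspring=[1, 1], Z_4=2


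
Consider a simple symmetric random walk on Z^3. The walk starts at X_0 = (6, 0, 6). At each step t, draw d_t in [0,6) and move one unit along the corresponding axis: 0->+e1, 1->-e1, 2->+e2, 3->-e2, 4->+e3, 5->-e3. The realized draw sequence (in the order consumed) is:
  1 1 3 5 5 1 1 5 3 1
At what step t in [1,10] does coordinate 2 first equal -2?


9

t=0: X=(6, 0, 6), d=1 → -e1, X_1=(5, 0, 6)
t=1: X=(5, 0, 6), d=1 → -e1, X_2=(4, 0, 6)
t=2: X=(4, 0, 6), d=3 → -e2, X_3=(4, -1, 6)
t=3: X=(4, -1, 6), d=5 → -e3, X_4=(4, -1, 5)
t=4: X=(4, -1, 5), d=5 → -e3, X_5=(4, -1, 4)
t=5: X=(4, -1, 4), d=1 → -e1, X_6=(3, -1, 4)
t=6: X=(3, -1, 4), d=1 → -e1, X_7=(2, -1, 4)
t=7: X=(2, -1, 4), d=5 → -e3, X_8=(2, -1, 3)
t=8: X=(2, -1, 3), d=3 → -e2, X_9=(2, -2, 3)
t=9: X=(2, -2, 3), d=1 → -e1, X_10=(1, -2, 3)


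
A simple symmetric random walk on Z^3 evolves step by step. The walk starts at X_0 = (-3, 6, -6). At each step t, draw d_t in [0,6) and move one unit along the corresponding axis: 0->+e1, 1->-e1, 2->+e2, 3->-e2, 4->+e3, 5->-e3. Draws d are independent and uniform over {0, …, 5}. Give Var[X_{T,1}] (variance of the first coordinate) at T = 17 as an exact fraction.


17/3

Outcome values over d=0..5: [1, -1, 0, 0, 0, 0]
Σy = 0, Σy² = 2, M = 6
μ = 0/6 = 0,  σ² = 2/6 − (0)² = 1/3
Independent increments: Var[X_17] = 17·σ² = 17·(1/3) = 17/3


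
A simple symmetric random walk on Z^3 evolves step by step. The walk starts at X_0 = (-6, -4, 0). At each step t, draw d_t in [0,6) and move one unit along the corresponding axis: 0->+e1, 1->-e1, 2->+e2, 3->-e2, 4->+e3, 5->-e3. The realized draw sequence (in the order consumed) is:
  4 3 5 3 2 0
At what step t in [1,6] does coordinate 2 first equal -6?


4

t=0: X=(-6, -4, 0), d=4 → +e3, X_1=(-6, -4, 1)
t=1: X=(-6, -4, 1), d=3 → -e2, X_2=(-6, -5, 1)
t=2: X=(-6, -5, 1), d=5 → -e3, X_3=(-6, -5, 0)
t=3: X=(-6, -5, 0), d=3 → -e2, X_4=(-6, -6, 0)
t=4: X=(-6, -6, 0), d=2 → +e2, X_5=(-6, -5, 0)
t=5: X=(-6, -5, 0), d=0 → +e1, X_6=(-5, -5, 0)


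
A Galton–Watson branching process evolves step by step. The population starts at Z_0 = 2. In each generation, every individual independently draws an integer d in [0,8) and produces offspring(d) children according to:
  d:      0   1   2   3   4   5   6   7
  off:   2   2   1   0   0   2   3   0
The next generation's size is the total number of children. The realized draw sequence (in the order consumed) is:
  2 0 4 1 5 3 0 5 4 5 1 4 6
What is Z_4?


gen 0: Z_0=2, draws=[2, 0], offspring=[1, 2], Z_1=3
gen 1: Z_1=3, draws=[4, 1, 5], offspring=[0, 2, 2], Z_2=4
gen 2: Z_2=4, draws=[3, 0, 5, 4], offspring=[0, 2, 2, 0], Z_3=4
gen 3: Z_3=4, draws=[5, 1, 4, 6], offspring=[2, 2, 0, 3], Z_4=7

7


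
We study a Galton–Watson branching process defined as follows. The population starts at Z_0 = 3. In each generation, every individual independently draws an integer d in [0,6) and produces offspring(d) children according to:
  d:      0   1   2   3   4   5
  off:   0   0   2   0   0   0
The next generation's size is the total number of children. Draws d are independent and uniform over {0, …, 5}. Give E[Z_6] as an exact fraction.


1/243

Outcome values over d=0..5: [0, 0, 2, 0, 0, 0]
Σy = 2, Σy² = 4, M = 6
μ = 2/6 = 1/3,  σ² = 4/6 − (1/3)² = 5/9
E[Z_0] = 3
E[Z_1] = 1/3·E[Z_0] = 1
E[Z_2] = 1/3·E[Z_1] = 1/3
E[Z_3] = 1/3·E[Z_2] = 1/9
E[Z_4] = 1/3·E[Z_3] = 1/27
E[Z_5] = 1/3·E[Z_4] = 1/81
E[Z_6] = 1/3·E[Z_5] = 1/243


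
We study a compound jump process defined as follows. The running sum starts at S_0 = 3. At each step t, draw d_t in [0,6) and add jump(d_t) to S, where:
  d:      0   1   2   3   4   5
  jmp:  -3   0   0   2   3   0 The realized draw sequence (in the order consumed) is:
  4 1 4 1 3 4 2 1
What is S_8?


14

t=0: S=3, d=4, jump=3, S_1=6
t=1: S=6, d=1, jump=0, S_2=6
t=2: S=6, d=4, jump=3, S_3=9
t=3: S=9, d=1, jump=0, S_4=9
t=4: S=9, d=3, jump=2, S_5=11
t=5: S=11, d=4, jump=3, S_6=14
t=6: S=14, d=2, jump=0, S_7=14
t=7: S=14, d=1, jump=0, S_8=14


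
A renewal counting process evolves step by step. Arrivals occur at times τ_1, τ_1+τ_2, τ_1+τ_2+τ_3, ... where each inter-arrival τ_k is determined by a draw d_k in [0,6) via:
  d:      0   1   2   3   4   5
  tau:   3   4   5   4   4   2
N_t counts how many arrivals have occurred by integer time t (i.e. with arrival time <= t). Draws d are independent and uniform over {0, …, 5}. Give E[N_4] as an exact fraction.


31/36

Inter-arrival values over d=0..5: [3, 4, 5, 4, 4, 2]
Each d has probability 1/6, so the pmf of τ is: f(2) = 1/6, f(3) = 1/6, f(4) = 1/2, f(5) = 1/6
Renewal equation for m(n) = E[N_n]: condition on τ_1 = k (if k <= n, one arrival plus a fresh copy on the remaining n−k steps): m(n) = F(n) + Σ_{k<=n} f(k)·m(n−k), where F(n) = P(τ <= n) and m(0) = 0
m(1) = F(1) = 0
m(2) = F(2) = 1/6
m(3) = F(3) = 1/3
m(4) = F(4) + f(2)·m(2) = 5/6 + 1/6·1/6 = 31/36
E[N_4] = m(4) = 31/36


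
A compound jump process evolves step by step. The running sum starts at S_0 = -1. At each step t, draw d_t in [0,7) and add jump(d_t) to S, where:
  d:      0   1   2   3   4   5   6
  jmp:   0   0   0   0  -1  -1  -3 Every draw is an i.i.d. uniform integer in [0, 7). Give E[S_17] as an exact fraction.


-92/7

Outcome values over d=0..6: [0, 0, 0, 0, -1, -1, -3]
Σy = -5, Σy² = 11, M = 7
μ = -5/7 = -5/7,  σ² = 11/7 − (-5/7)² = 52/49
E[S_17] = -1 + 17·(-5/7) = -92/7


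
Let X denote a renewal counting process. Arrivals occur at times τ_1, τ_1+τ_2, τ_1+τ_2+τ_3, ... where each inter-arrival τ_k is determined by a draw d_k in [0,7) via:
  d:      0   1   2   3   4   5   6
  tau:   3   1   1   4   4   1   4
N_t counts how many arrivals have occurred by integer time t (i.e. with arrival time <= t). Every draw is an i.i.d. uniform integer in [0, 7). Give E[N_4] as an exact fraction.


Inter-arrival values over d=0..6: [3, 1, 1, 4, 4, 1, 4]
Each d has probability 1/7, so the pmf of τ is: f(1) = 3/7, f(3) = 1/7, f(4) = 3/7
Renewal equation for m(n) = E[N_n]: condition on τ_1 = k (if k <= n, one arrival plus a fresh copy on the remaining n−k steps): m(n) = F(n) + Σ_{k<=n} f(k)·m(n−k), where F(n) = P(τ <= n) and m(0) = 0
m(1) = F(1) = 3/7
m(2) = F(2) + f(1)·m(1) = 3/7 + 3/7·3/7 = 30/49
m(3) = F(3) + f(1)·m(2) = 4/7 + 3/7·30/49 = 286/343
m(4) = F(4) + f(1)·m(3) + f(3)·m(1) = 1 + 3/7·286/343 + 1/7·3/7 = 3406/2401
E[N_4] = m(4) = 3406/2401

3406/2401


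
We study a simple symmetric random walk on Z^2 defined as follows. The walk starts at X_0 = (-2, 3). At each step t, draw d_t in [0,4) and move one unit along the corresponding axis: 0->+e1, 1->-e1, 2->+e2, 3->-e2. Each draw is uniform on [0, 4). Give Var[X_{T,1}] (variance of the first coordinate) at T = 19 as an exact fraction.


19/2

Outcome values over d=0..3: [1, -1, 0, 0]
Σy = 0, Σy² = 2, M = 4
μ = 0/4 = 0,  σ² = 2/4 − (0)² = 1/2
Independent increments: Var[X_19] = 19·σ² = 19·(1/2) = 19/2


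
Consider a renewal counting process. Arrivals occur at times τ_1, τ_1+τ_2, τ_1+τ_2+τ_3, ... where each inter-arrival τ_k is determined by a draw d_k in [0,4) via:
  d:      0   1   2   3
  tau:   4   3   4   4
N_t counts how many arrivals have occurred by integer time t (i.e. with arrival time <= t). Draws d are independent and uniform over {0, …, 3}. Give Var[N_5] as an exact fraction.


Inter-arrival values over d=0..3: [4, 3, 4, 4]
Each d has probability 1/4, so the pmf of τ is: f(3) = 1/4, f(4) = 3/4
Let p_n(j) = P(N_n = j), with p_0 = [1]. Condition on τ_1: p_n(0) = P(τ > n), and for j >= 1, p_n(j) = Σ_{k<=n} f(k)·p_{n−k}(j−1)
p_1 = [1]  (j = 0)
p_2 = [1]  (j = 0)
p_3 = [3/4, 1/4]  (j = 0..1)
p_4 = [0, 1]  (j = 0..1)
p_5 = [0, 1]  (j = 0..1)
E[N_5] = Σ j·p_5(j) = 1;  E[N_5²] = Σ j²·p_5(j) = 1
Var[N_5] = 1 − (1)² = 0

0


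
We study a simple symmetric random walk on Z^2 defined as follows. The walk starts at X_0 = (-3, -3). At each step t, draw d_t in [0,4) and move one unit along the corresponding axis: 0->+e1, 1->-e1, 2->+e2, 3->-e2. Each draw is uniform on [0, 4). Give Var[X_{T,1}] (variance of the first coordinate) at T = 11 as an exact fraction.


11/2

Outcome values over d=0..3: [1, -1, 0, 0]
Σy = 0, Σy² = 2, M = 4
μ = 0/4 = 0,  σ² = 2/4 − (0)² = 1/2
Independent increments: Var[X_11] = 11·σ² = 11·(1/2) = 11/2


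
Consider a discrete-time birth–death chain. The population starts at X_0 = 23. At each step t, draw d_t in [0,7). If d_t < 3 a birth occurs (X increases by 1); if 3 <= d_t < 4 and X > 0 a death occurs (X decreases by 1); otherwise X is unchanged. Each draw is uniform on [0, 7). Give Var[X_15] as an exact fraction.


X can drop by at most 1 per step and X_0 = 23 > T = 15, so X_t >= 23 − t >= 8 > 0 for every t <= 15: the floor at 0 (the 'and X > 0' condition) never binds. Hence X_15 = X_0 + Σ_{t<15} Y_t with i.i.d. increments Y_t = y(d_t) ∈ {+1, −1, 0}.
Outcome values over d=0..6: [1, 1, 1, -1, 0, 0, 0]
Σy = 2, Σy² = 4, M = 7
μ = 2/7 = 2/7,  σ² = 4/7 − (2/7)² = 24/49
Independent increments: Var[X_15] = 15·σ² = 15·(24/49) = 360/49

360/49


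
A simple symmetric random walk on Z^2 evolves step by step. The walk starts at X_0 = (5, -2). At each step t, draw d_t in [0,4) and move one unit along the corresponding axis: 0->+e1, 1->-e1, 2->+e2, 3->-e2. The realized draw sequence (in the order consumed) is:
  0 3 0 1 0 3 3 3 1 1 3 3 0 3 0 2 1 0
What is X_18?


(7, -8)

t=0: X=(5, -2), d=0 → +e1, X_1=(6, -2)
t=1: X=(6, -2), d=3 → -e2, X_2=(6, -3)
t=2: X=(6, -3), d=0 → +e1, X_3=(7, -3)
t=3: X=(7, -3), d=1 → -e1, X_4=(6, -3)
t=4: X=(6, -3), d=0 → +e1, X_5=(7, -3)
t=5: X=(7, -3), d=3 → -e2, X_6=(7, -4)
t=6: X=(7, -4), d=3 → -e2, X_7=(7, -5)
t=7: X=(7, -5), d=3 → -e2, X_8=(7, -6)
t=8: X=(7, -6), d=1 → -e1, X_9=(6, -6)
t=9: X=(6, -6), d=1 → -e1, X_10=(5, -6)
t=10: X=(5, -6), d=3 → -e2, X_11=(5, -7)
t=11: X=(5, -7), d=3 → -e2, X_12=(5, -8)
t=12: X=(5, -8), d=0 → +e1, X_13=(6, -8)
t=13: X=(6, -8), d=3 → -e2, X_14=(6, -9)
t=14: X=(6, -9), d=0 → +e1, X_15=(7, -9)
t=15: X=(7, -9), d=2 → +e2, X_16=(7, -8)
t=16: X=(7, -8), d=1 → -e1, X_17=(6, -8)
t=17: X=(6, -8), d=0 → +e1, X_18=(7, -8)


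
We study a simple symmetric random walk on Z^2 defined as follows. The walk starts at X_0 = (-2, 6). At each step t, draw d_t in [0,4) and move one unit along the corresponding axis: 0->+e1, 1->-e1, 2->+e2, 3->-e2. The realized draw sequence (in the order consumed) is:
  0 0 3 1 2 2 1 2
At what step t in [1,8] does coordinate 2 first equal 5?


t=0: X=(-2, 6), d=0 → +e1, X_1=(-1, 6)
t=1: X=(-1, 6), d=0 → +e1, X_2=(0, 6)
t=2: X=(0, 6), d=3 → -e2, X_3=(0, 5)
t=3: X=(0, 5), d=1 → -e1, X_4=(-1, 5)
t=4: X=(-1, 5), d=2 → +e2, X_5=(-1, 6)
t=5: X=(-1, 6), d=2 → +e2, X_6=(-1, 7)
t=6: X=(-1, 7), d=1 → -e1, X_7=(-2, 7)
t=7: X=(-2, 7), d=2 → +e2, X_8=(-2, 8)

3


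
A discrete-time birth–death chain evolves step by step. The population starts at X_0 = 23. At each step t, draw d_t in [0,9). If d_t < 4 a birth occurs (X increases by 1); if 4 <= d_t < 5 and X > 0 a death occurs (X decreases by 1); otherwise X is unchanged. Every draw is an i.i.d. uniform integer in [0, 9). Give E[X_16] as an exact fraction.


85/3

X can drop by at most 1 per step and X_0 = 23 > T = 16, so X_t >= 23 − t >= 7 > 0 for every t <= 16: the floor at 0 (the 'and X > 0' condition) never binds. Hence X_16 = X_0 + Σ_{t<16} Y_t with i.i.d. increments Y_t = y(d_t) ∈ {+1, −1, 0}.
Outcome values over d=0..8: [1, 1, 1, 1, -1, 0, 0, 0, 0]
Σy = 3, Σy² = 5, M = 9
μ = 3/9 = 1/3,  σ² = 5/9 − (1/3)² = 4/9
E[X_16] = 23 + 16·(1/3) = 85/3


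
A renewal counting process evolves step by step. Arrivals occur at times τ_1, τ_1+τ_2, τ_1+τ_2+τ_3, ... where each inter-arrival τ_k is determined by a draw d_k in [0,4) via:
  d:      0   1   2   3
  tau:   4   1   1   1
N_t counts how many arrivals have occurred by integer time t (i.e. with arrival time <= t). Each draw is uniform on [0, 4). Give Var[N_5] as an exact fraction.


Inter-arrival values over d=0..3: [4, 1, 1, 1]
Each d has probability 1/4, so the pmf of τ is: f(1) = 3/4, f(4) = 1/4
Let p_n(j) = P(N_n = j), with p_0 = [1]. Condition on τ_1: p_n(0) = P(τ > n), and for j >= 1, p_n(j) = Σ_{k<=n} f(k)·p_{n−k}(j−1)
p_1 = [1/4, 3/4]  (j = 0..1)
p_2 = [1/4, 3/16, 9/16]  (j = 0..2)
p_3 = [1/4, 3/16, 9/64, 27/64]  (j = 0..3)
p_4 = [0, 7/16, 9/64, 27/256, 81/256]  (j = 0..4)
p_5 = [0, 1/16, 33/64, 27/256, 81/1024, 243/1024]  (j = 0..5)
E[N_5] = Σ j·p_5(j) = 2983/1024;  E[N_5²] = Σ j²·p_5(j) = 10519/1024
Var[N_5] = 10519/1024 − (2983/1024)² = 1873167/1048576

1873167/1048576


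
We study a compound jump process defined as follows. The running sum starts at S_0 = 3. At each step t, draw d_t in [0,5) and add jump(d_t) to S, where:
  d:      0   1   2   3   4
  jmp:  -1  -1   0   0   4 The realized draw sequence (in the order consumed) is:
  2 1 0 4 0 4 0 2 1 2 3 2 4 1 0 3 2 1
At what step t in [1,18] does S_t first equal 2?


t=0: S=3, d=2, jump=0, S_1=3
t=1: S=3, d=1, jump=-1, S_2=2
t=2: S=2, d=0, jump=-1, S_3=1
t=3: S=1, d=4, jump=4, S_4=5
t=4: S=5, d=0, jump=-1, S_5=4
t=5: S=4, d=4, jump=4, S_6=8
t=6: S=8, d=0, jump=-1, S_7=7
t=7: S=7, d=2, jump=0, S_8=7
t=8: S=7, d=1, jump=-1, S_9=6
t=9: S=6, d=2, jump=0, S_10=6
t=10: S=6, d=3, jump=0, S_11=6
t=11: S=6, d=2, jump=0, S_12=6
t=12: S=6, d=4, jump=4, S_13=10
t=13: S=10, d=1, jump=-1, S_14=9
t=14: S=9, d=0, jump=-1, S_15=8
t=15: S=8, d=3, jump=0, S_16=8
t=16: S=8, d=2, jump=0, S_17=8
t=17: S=8, d=1, jump=-1, S_18=7

2


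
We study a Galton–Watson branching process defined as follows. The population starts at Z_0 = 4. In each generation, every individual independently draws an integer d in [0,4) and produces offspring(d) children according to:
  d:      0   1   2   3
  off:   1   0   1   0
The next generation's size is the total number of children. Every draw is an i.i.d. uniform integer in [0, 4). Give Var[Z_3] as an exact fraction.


7/16

Outcome values over d=0..3: [1, 0, 1, 0]
Σy = 2, Σy² = 2, M = 4
μ = 2/4 = 1/2,  σ² = 2/4 − (1/2)² = 1/4
V_0 = 0, E_0 = 4
V_1 = 1/4·E_0 + (1/2)²·V_0 = 1;  E_1 = 2
V_2 = 1/4·E_1 + (1/2)²·V_1 = 3/4;  E_2 = 1
V_3 = 1/4·E_2 + (1/2)²·V_2 = 7/16;  E_3 = 1/2


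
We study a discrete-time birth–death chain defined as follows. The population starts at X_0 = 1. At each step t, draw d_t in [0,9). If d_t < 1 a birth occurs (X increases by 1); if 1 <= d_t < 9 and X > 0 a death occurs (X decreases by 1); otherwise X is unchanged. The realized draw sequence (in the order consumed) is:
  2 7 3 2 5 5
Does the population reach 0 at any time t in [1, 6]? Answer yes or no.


t=0: X=1, d=2 → death, X_1=0
t=1: X=0, d=7 → hold, X_2=0
t=2: X=0, d=3 → hold, X_3=0
t=3: X=0, d=2 → hold, X_4=0
t=4: X=0, d=5 → hold, X_5=0
t=5: X=0, d=5 → hold, X_6=0

yes


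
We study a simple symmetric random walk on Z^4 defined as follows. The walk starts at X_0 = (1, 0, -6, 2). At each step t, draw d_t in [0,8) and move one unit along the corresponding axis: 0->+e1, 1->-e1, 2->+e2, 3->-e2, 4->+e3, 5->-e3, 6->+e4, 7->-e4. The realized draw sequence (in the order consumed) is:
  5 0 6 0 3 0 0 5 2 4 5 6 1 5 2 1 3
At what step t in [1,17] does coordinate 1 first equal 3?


4

t=0: X=(1, 0, -6, 2), d=5 → -e3, X_1=(1, 0, -7, 2)
t=1: X=(1, 0, -7, 2), d=0 → +e1, X_2=(2, 0, -7, 2)
t=2: X=(2, 0, -7, 2), d=6 → +e4, X_3=(2, 0, -7, 3)
t=3: X=(2, 0, -7, 3), d=0 → +e1, X_4=(3, 0, -7, 3)
t=4: X=(3, 0, -7, 3), d=3 → -e2, X_5=(3, -1, -7, 3)
t=5: X=(3, -1, -7, 3), d=0 → +e1, X_6=(4, -1, -7, 3)
t=6: X=(4, -1, -7, 3), d=0 → +e1, X_7=(5, -1, -7, 3)
t=7: X=(5, -1, -7, 3), d=5 → -e3, X_8=(5, -1, -8, 3)
t=8: X=(5, -1, -8, 3), d=2 → +e2, X_9=(5, 0, -8, 3)
t=9: X=(5, 0, -8, 3), d=4 → +e3, X_10=(5, 0, -7, 3)
t=10: X=(5, 0, -7, 3), d=5 → -e3, X_11=(5, 0, -8, 3)
t=11: X=(5, 0, -8, 3), d=6 → +e4, X_12=(5, 0, -8, 4)
t=12: X=(5, 0, -8, 4), d=1 → -e1, X_13=(4, 0, -8, 4)
t=13: X=(4, 0, -8, 4), d=5 → -e3, X_14=(4, 0, -9, 4)
t=14: X=(4, 0, -9, 4), d=2 → +e2, X_15=(4, 1, -9, 4)
t=15: X=(4, 1, -9, 4), d=1 → -e1, X_16=(3, 1, -9, 4)
t=16: X=(3, 1, -9, 4), d=3 → -e2, X_17=(3, 0, -9, 4)
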